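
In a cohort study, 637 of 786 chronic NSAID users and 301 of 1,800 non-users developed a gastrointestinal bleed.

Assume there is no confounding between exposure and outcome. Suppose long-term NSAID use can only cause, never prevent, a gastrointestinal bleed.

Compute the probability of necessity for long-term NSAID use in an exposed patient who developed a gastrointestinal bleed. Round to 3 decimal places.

PN ≈ 0.794

p₁ = P(outcome | exposed) = 637/786 = 0.81043
p₀ = P(outcome | unexposed) = 301/1800 = 0.16722
Under exogeneity and monotonicity, PN = (p₁ − p₀) / p₁.
PN = (0.81043 − 0.16722) / 0.81043 = 0.64321 / 0.81043 ≈ 0.7937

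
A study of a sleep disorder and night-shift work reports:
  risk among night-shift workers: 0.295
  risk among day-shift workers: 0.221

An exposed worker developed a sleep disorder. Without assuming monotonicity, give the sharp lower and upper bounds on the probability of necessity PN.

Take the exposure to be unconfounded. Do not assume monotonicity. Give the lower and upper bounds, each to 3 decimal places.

Let p₁ = 0.295, p₀ = 0.221.
Under exogeneity alone the bounds on PN are max{0,(p₁−p₀)/p₁} ≤ PN ≤ min{1,(1−p₀)/p₁}.
  lower = (p₁ − p₀)/p₁ = 0.074 / 0.295 ≈ 0.2508
  upper = min{1, (1 − p₀)/p₁} = 0.779 / 0.295 ≈ 2.6407 → capped at 1

0.251 ≤ PN ≤ 1.000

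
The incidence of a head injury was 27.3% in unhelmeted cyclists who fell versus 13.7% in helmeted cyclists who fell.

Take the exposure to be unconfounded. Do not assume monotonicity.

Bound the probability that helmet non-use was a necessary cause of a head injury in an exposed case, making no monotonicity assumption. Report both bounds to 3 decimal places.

p₁ = 0.273, p₀ = 0.137.
Under exogeneity alone the bounds on PN are max{0,(p₁−p₀)/p₁} ≤ PN ≤ min{1,(1−p₀)/p₁}.
  lower = (p₁ − p₀)/p₁ = 0.136 / 0.273 ≈ 0.4982
  upper = min{1, (1 − p₀)/p₁} = 0.863 / 0.273 ≈ 3.1612 → capped at 1

0.498 ≤ PN ≤ 1.000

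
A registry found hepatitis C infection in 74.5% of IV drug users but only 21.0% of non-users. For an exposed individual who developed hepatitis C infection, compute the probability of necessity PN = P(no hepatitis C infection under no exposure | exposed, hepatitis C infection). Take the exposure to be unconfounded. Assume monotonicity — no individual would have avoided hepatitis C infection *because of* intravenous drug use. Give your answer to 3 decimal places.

p₁ = 0.745, p₀ = 0.21.
Under exogeneity and monotonicity, PN = (p₁ − p₀) / p₁.
PN = (0.745 − 0.21) / 0.745 = 0.535 / 0.745 ≈ 0.7181

PN ≈ 0.718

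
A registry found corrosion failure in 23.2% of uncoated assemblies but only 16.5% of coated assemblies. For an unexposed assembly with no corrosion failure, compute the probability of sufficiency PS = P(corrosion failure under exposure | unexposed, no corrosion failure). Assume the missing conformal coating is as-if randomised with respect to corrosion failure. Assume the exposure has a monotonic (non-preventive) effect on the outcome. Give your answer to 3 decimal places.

PS ≈ 0.080

p₁ = 0.232, p₀ = 0.165.
Under exogeneity and monotonicity, PS = (p₁ − p₀) / (1 − p₀).
PS = (0.232 − 0.165) / (1 − 0.165) = 0.067 / 0.835 ≈ 0.0802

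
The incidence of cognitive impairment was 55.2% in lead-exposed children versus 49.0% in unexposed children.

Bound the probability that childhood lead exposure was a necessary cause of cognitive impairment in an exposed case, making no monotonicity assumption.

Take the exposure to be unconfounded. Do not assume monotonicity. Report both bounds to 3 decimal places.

p₁ = 0.552, p₀ = 0.49.
Under exogeneity alone the bounds on PN are max{0,(p₁−p₀)/p₁} ≤ PN ≤ min{1,(1−p₀)/p₁}.
  lower = (p₁ − p₀)/p₁ = 0.062 / 0.552 ≈ 0.1123
  upper = min{1, (1 − p₀)/p₁} = 0.51 / 0.552 ≈ 0.9239

0.112 ≤ PN ≤ 0.924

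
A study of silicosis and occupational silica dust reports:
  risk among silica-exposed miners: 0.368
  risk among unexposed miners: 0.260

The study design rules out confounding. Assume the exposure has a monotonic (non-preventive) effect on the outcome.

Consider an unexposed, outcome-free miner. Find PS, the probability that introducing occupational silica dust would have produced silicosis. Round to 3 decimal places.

Let p₁ = 0.368, p₀ = 0.26.
Under exogeneity and monotonicity, PS = (p₁ − p₀) / (1 − p₀).
PS = (0.368 − 0.26) / (1 − 0.26) = 0.108 / 0.74 ≈ 0.1459

PS ≈ 0.146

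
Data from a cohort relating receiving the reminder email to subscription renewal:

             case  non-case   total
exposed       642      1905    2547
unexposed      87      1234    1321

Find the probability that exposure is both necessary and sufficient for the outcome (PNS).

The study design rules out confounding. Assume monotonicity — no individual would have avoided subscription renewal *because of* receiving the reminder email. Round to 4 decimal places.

p₁ = P(outcome | exposed) = 642/2547 = 0.25206
p₀ = P(outcome | unexposed) = 87/1321 = 0.065859
Under exogeneity and monotonicity, PNS = p₁ − p₀.
PNS = 0.25206 − 0.065859 = 0.1862

PNS ≈ 0.1862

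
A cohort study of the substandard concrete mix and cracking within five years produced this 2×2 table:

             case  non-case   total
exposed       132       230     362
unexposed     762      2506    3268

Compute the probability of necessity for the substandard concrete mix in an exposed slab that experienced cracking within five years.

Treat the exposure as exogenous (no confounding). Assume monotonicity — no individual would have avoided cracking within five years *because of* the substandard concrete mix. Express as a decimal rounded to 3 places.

PN ≈ 0.361

p₁ = P(outcome | exposed) = 132/362 = 0.36464
p₀ = P(outcome | unexposed) = 762/3268 = 0.23317
Under exogeneity and monotonicity, PN = (p₁ − p₀)/p₁.
PN = (0.36464 − 0.23317) / 0.36464 ≈ 0.3605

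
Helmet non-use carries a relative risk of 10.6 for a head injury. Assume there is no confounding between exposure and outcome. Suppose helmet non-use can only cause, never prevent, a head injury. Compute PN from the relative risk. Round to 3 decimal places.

Under exogeneity and monotonicity, PN = (RR − 1) / RR = 1 − 1/RR.
PN = (10.6 − 1) / 10.6 = 9.6 / 10.6 ≈ 0.9057

PN ≈ 0.906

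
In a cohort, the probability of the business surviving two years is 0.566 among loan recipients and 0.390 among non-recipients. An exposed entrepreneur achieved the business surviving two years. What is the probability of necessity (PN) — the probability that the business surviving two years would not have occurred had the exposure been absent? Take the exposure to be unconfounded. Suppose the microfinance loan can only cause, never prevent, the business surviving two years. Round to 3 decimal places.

PN ≈ 0.311

Let p₁ = 0.566, p₀ = 0.39.
Under exogeneity and monotonicity, PN = (p₁ − p₀) / p₁.
PN = (0.566 − 0.39) / 0.566 = 0.176 / 0.566 ≈ 0.3110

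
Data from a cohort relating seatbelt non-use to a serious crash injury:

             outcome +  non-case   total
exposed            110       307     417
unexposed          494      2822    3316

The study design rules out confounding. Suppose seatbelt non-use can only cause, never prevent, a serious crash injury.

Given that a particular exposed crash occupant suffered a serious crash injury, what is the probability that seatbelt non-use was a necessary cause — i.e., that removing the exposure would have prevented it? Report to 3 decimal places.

p₁ = P(outcome | exposed) = 110/417 = 0.26379
p₀ = P(outcome | unexposed) = 494/3316 = 0.14897
Under exogeneity and monotonicity, PN = (p₁ − p₀) / p₁.
PN = (0.26379 − 0.14897) / 0.26379 = 0.11481 / 0.26379 ≈ 0.4353

PN ≈ 0.435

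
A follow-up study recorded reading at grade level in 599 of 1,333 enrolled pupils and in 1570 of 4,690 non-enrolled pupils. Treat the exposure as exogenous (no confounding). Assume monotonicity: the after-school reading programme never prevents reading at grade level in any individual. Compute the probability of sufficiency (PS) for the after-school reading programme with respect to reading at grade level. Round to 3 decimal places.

p₁ = P(outcome | exposed) = 599/1333 = 0.44936
p₀ = P(outcome | unexposed) = 1570/4690 = 0.33475
Under exogeneity and monotonicity, PS = (p₁ − p₀) / (1 − p₀).
PS = (0.44936 − 0.33475) / (1 − 0.33475) = 0.11461 / 0.66525 ≈ 0.1723

PS ≈ 0.172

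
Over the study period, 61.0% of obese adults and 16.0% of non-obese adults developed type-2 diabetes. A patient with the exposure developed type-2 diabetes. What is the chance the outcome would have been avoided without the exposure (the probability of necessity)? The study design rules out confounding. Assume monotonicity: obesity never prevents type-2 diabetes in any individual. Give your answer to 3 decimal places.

PN ≈ 0.738

p₁ = 0.61, p₀ = 0.16.
Under exogeneity and monotonicity, PN = (p₁ − p₀) / p₁.
PN = (0.61 − 0.16) / 0.61 = 0.45 / 0.61 ≈ 0.7377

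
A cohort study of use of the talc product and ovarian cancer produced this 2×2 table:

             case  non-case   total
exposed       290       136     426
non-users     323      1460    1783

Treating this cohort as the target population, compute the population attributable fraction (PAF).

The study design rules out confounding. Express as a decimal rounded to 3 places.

p₁ = P(outcome | exposed) = 290/426 = 0.68075
p₀ = P(outcome | unexposed) = 323/1783 = 0.18116
Exposure prevalence π = 426/2209 = 0.19285; overall risk P(Y=1) = 0.2775.
Under exogeneity, PAF = [P(Y=1) − p₀]/P(Y=1).
PAF = (0.2775 − 0.18116) / 0.2775 ≈ 0.3472

PAF ≈ 0.347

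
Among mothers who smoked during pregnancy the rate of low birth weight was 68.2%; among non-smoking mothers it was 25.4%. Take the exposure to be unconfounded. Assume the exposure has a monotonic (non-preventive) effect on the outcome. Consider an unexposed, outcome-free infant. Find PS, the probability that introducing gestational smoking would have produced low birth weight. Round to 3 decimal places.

PS ≈ 0.574

p₁ = 0.682, p₀ = 0.254.
Under exogeneity and monotonicity, PS = (p₁ − p₀) / (1 − p₀).
PS = (0.682 − 0.254) / (1 − 0.254) = 0.428 / 0.746 ≈ 0.5737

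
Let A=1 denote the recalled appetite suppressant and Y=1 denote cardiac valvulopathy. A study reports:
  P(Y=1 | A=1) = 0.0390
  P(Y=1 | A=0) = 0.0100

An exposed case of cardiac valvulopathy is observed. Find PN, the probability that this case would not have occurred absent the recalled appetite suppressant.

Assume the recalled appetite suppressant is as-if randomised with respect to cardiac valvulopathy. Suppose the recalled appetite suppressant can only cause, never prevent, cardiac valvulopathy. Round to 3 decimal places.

PN ≈ 0.744

Let p₁ = 0.039, p₀ = 0.01.
Under exogeneity and monotonicity, PN = (p₁ − p₀) / p₁.
PN = (0.039 − 0.01) / 0.039 = 0.029 / 0.039 ≈ 0.7436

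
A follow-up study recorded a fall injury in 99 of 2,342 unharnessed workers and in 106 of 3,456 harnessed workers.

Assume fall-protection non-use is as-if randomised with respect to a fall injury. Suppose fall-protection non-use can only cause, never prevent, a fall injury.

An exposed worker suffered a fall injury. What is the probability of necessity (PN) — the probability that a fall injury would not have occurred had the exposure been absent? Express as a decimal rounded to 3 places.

p₁ = P(outcome | exposed) = 99/2342 = 0.042272
p₀ = P(outcome | unexposed) = 106/3456 = 0.030671
Under exogeneity and monotonicity, PN = (p₁ − p₀) / p₁.
PN = (0.042272 − 0.030671) / 0.042272 = 0.0116 / 0.042272 ≈ 0.2744

PN ≈ 0.274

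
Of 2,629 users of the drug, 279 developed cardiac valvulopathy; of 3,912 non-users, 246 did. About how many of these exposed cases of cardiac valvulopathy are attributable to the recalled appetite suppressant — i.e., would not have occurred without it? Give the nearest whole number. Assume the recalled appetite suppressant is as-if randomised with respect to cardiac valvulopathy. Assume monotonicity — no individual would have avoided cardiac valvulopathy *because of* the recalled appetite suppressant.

about 114 cases

p₁ = P(outcome | exposed) = 279/2629 = 0.10612
p₀ = P(outcome | unexposed) = 246/3912 = 0.062883
PN = (p₁ − p₀)/p₁ = (0.10612 − 0.062883) / 0.10612 ≈ 0.40745.
Attributable cases ≈ PN × (exposed cases) = 0.40745 × 279 ≈ 113.68.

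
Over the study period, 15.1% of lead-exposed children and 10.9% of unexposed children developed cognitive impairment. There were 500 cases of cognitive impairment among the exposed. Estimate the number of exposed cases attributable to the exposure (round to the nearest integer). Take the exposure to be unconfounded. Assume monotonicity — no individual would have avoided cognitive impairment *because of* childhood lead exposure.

p₁ = 0.151, p₀ = 0.109.
PN = (p₁ − p₀)/p₁ = (0.151 − 0.109) / 0.151 ≈ 0.27815.
Attributable cases ≈ PN × (exposed cases) = 0.27815 × 500 ≈ 139.07.

about 139 cases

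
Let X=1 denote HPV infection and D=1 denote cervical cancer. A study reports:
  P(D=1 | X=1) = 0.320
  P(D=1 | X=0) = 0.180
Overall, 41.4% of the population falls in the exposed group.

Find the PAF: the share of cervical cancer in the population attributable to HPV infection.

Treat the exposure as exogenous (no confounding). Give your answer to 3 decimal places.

Let p₁ = 0.32, p₀ = 0.18.
Overall risk P(Y=1) = π·p₁ + (1−π)·p₀ = 0.414×0.32 + 0.586×0.18 = 0.23796.
Under exogeneity, PAF = [P(Y=1) − p₀] / P(Y=1).
PAF = (0.23796 − 0.18) / 0.23796 ≈ 0.2436

PAF ≈ 0.244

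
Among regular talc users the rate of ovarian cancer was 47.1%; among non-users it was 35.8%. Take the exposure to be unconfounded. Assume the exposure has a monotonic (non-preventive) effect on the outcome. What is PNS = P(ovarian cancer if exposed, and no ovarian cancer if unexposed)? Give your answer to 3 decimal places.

PNS ≈ 0.113

p₁ = 0.471, p₀ = 0.358.
Under exogeneity and monotonicity, PNS = p₁ − p₀.
PNS = 0.471 − 0.358 = 0.113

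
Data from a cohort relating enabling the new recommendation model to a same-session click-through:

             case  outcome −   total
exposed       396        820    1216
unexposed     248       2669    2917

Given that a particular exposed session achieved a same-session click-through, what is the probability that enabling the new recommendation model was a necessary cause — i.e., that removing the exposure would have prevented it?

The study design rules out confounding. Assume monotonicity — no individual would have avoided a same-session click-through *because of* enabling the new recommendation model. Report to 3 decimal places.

PN ≈ 0.739

p₁ = P(outcome | exposed) = 396/1216 = 0.32566
p₀ = P(outcome | unexposed) = 248/2917 = 0.085019
Under exogeneity and monotonicity, PN = (p₁ − p₀) / p₁.
PN = (0.32566 − 0.085019) / 0.32566 = 0.24064 / 0.32566 ≈ 0.7389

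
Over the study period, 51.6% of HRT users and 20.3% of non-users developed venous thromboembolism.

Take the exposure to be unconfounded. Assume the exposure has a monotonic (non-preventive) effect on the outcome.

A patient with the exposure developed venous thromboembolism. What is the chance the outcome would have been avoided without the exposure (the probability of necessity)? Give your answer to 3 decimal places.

p₁ = 0.516, p₀ = 0.203.
Under exogeneity and monotonicity, PN = (p₁ − p₀) / p₁.
PN = (0.516 − 0.203) / 0.516 = 0.313 / 0.516 ≈ 0.6066

PN ≈ 0.607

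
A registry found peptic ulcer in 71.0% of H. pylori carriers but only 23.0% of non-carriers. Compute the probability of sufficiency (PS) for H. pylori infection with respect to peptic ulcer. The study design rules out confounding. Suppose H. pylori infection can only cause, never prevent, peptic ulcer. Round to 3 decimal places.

p₁ = 0.71, p₀ = 0.23.
Under exogeneity and monotonicity, PS = (p₁ − p₀) / (1 − p₀).
PS = (0.71 − 0.23) / (1 − 0.23) = 0.48 / 0.77 ≈ 0.6234

PS ≈ 0.623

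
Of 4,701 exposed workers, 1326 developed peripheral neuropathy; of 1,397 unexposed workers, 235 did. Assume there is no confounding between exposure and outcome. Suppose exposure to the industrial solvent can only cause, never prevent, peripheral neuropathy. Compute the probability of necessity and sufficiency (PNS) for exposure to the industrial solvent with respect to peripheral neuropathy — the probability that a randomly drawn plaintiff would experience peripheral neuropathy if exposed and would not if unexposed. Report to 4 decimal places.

PNS ≈ 0.1139

p₁ = P(outcome | exposed) = 1326/4701 = 0.28207
p₀ = P(outcome | unexposed) = 235/1397 = 0.16822
Under exogeneity and monotonicity, PNS = p₁ − p₀.
PNS = 0.28207 − 0.16822 = 0.11385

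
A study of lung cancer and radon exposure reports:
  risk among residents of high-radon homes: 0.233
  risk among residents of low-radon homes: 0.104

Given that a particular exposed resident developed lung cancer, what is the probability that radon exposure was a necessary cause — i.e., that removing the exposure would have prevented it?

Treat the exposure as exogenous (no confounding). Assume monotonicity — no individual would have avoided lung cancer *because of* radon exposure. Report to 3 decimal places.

Let p₁ = 0.233, p₀ = 0.104.
Under exogeneity and monotonicity, PN = (p₁ − p₀) / p₁.
PN = (0.233 − 0.104) / 0.233 = 0.129 / 0.233 ≈ 0.5536

PN ≈ 0.554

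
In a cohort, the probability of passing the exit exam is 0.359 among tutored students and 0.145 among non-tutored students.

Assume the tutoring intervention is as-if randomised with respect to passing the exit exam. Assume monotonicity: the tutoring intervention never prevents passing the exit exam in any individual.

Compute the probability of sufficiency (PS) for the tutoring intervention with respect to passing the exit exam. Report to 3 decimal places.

PS ≈ 0.250

Let p₁ = 0.359, p₀ = 0.145.
Under exogeneity and monotonicity, PS = (p₁ − p₀) / (1 − p₀).
PS = (0.359 − 0.145) / (1 − 0.145) = 0.214 / 0.855 ≈ 0.2503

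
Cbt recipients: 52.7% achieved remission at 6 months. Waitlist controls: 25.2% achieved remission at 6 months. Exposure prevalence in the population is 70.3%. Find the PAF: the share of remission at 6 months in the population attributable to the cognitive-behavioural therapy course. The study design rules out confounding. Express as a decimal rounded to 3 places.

p₁ = 0.527, p₀ = 0.252.
Overall risk P(Y=1) = π·p₁ + (1−π)·p₀ = 0.703×0.527 + 0.297×0.252 = 0.44533.
Under exogeneity, PAF = [P(Y=1) − p₀] / P(Y=1).
PAF = (0.44533 − 0.252) / 0.44533 ≈ 0.4341

PAF ≈ 0.434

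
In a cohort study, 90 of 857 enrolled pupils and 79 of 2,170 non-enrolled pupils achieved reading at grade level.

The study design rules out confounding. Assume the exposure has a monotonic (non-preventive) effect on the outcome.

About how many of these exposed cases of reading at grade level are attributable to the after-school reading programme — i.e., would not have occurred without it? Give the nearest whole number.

about 59 cases

p₁ = P(outcome | exposed) = 90/857 = 0.10502
p₀ = P(outcome | unexposed) = 79/2170 = 0.036406
PN = (p₁ − p₀)/p₁ = (0.10502 − 0.036406) / 0.10502 ≈ 0.65334.
Attributable cases ≈ PN × (exposed cases) = 0.65334 × 90 ≈ 58.80.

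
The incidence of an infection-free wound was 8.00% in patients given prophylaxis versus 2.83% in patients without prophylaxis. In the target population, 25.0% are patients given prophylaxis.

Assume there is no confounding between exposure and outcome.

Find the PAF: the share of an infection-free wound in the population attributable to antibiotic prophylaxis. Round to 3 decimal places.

PAF ≈ 0.314

p₁ = 0.08, p₀ = 0.0283.
Overall risk P(Y=1) = π·p₁ + (1−π)·p₀ = 0.25×0.08 + 0.75×0.0283 = 0.041225.
Under exogeneity, PAF = [P(Y=1) − p₀] / P(Y=1).
PAF = (0.041225 − 0.0283) / 0.041225 ≈ 0.3135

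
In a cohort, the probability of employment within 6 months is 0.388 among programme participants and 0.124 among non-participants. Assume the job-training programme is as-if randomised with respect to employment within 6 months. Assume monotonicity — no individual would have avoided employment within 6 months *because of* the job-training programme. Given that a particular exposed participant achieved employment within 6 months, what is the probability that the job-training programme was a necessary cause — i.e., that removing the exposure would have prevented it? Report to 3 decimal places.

PN ≈ 0.680

Let p₁ = 0.388, p₀ = 0.124.
Under exogeneity and monotonicity, PN = (p₁ − p₀) / p₁.
PN = (0.388 − 0.124) / 0.388 = 0.264 / 0.388 ≈ 0.6804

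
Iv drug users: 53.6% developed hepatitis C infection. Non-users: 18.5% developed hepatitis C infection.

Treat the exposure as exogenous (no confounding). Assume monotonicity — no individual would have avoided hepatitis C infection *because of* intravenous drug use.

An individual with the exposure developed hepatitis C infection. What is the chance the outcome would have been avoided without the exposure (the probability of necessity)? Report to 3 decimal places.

p₁ = 0.536, p₀ = 0.185.
Under exogeneity and monotonicity, PN = (p₁ − p₀) / p₁.
PN = (0.536 − 0.185) / 0.536 = 0.351 / 0.536 ≈ 0.6549

PN ≈ 0.655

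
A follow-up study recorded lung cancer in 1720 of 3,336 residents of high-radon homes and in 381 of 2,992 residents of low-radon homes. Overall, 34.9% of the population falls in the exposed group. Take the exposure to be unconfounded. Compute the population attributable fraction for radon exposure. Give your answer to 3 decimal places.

PAF ≈ 0.516

p₁ = P(outcome | exposed) = 1720/3336 = 0.51559
p₀ = P(outcome | unexposed) = 381/2992 = 0.12734
Overall risk P(Y=1) = π·p₁ + (1−π)·p₀ = 0.349×0.51559 + 0.651×0.12734 = 0.26284.
Under exogeneity, PAF = [P(Y=1) − p₀] / P(Y=1).
PAF = (0.26284 − 0.12734) / 0.26284 ≈ 0.5155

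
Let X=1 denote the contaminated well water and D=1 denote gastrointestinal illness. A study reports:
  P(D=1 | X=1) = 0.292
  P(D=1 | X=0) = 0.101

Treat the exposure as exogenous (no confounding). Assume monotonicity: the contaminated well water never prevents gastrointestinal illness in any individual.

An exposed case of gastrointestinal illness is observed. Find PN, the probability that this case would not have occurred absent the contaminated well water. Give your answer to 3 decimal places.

Let p₁ = 0.292, p₀ = 0.101.
Under exogeneity and monotonicity, PN = (p₁ − p₀) / p₁.
PN = (0.292 − 0.101) / 0.292 = 0.191 / 0.292 ≈ 0.6541

PN ≈ 0.654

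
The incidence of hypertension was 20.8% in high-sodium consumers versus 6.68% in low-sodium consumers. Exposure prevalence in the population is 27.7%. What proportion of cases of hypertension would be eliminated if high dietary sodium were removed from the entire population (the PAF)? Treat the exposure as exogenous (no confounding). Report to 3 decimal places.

PAF ≈ 0.369

p₁ = 0.208, p₀ = 0.0668.
Overall risk P(Y=1) = π·p₁ + (1−π)·p₀ = 0.277×0.208 + 0.723×0.0668 = 0.10591.
Under exogeneity, PAF = [P(Y=1) − p₀] / P(Y=1).
PAF = (0.10591 − 0.0668) / 0.10591 ≈ 0.3693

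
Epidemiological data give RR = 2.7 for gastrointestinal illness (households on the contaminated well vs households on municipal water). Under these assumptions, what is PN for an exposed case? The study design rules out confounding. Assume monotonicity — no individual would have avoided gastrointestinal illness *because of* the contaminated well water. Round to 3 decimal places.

PN ≈ 0.630

Under exogeneity and monotonicity, PN = (RR − 1) / RR = 1 − 1/RR.
PN = (2.7 − 1) / 2.7 = 1.7 / 2.7 ≈ 0.6296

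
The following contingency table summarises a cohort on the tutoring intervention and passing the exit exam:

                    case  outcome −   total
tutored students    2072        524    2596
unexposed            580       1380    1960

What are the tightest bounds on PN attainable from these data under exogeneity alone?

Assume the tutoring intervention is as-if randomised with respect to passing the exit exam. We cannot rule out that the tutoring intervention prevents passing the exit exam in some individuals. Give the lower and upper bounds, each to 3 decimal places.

p₁ = P(outcome | exposed) = 2072/2596 = 0.79815
p₀ = P(outcome | unexposed) = 580/1960 = 0.29592
Under exogeneity alone the bounds on PN are max{0,(p₁−p₀)/p₁} ≤ PN ≤ min{1,(1−p₀)/p₁}.
  lower = (p₁ − p₀)/p₁ = 0.50223 / 0.79815 ≈ 0.6292
  upper = min{1, (1 − p₀)/p₁} = 0.70408 / 0.79815 ≈ 0.8821

0.629 ≤ PN ≤ 0.882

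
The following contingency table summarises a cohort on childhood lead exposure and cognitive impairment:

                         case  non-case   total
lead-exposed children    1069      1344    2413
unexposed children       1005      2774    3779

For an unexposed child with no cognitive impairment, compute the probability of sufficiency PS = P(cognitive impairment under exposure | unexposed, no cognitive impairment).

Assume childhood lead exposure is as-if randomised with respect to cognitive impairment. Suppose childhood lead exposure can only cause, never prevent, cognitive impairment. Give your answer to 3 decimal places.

PS ≈ 0.241

p₁ = P(outcome | exposed) = 1069/2413 = 0.44302
p₀ = P(outcome | unexposed) = 1005/3779 = 0.26594
Under exogeneity and monotonicity, PS = (p₁ − p₀)/(1 − p₀).
PS = (0.44302 − 0.26594) / 0.73406 ≈ 0.2412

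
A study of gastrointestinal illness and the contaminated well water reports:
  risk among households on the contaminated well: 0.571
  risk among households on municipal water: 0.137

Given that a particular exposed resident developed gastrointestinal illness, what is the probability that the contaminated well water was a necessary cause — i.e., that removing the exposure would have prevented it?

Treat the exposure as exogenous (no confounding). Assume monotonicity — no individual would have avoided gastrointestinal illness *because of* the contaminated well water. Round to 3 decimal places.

Let p₁ = 0.571, p₀ = 0.137.
Under exogeneity and monotonicity, PN = (p₁ − p₀) / p₁.
PN = (0.571 − 0.137) / 0.571 = 0.434 / 0.571 ≈ 0.7601

PN ≈ 0.760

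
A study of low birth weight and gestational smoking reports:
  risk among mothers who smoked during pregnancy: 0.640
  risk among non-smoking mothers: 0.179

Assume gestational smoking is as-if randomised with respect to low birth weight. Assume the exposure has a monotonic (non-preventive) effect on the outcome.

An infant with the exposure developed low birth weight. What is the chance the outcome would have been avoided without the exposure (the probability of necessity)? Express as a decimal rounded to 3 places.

Let p₁ = 0.64, p₀ = 0.179.
Under exogeneity and monotonicity, PN = (p₁ − p₀) / p₁.
PN = (0.64 − 0.179) / 0.64 = 0.461 / 0.64 ≈ 0.7203

PN ≈ 0.720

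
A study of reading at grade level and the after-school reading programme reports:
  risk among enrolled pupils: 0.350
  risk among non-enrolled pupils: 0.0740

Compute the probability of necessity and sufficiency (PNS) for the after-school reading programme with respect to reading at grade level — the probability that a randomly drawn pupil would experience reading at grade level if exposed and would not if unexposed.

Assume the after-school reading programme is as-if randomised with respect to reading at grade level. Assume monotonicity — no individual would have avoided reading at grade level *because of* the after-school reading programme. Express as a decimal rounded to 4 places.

Let p₁ = 0.35, p₀ = 0.074.
Under exogeneity and monotonicity, PNS = p₁ − p₀.
PNS = 0.35 − 0.074 = 0.276

PNS ≈ 0.2760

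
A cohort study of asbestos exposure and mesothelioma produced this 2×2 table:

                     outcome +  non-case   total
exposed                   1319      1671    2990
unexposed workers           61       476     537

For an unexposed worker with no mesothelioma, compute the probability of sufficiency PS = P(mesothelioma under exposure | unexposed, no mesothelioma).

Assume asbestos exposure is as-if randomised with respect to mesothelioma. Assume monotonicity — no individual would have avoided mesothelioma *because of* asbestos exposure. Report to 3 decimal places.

PS ≈ 0.370

p₁ = P(outcome | exposed) = 1319/2990 = 0.44114
p₀ = P(outcome | unexposed) = 61/537 = 0.11359
Under exogeneity and monotonicity, PS = (p₁ − p₀)/(1 − p₀).
PS = (0.44114 − 0.11359) / 0.88641 ≈ 0.3695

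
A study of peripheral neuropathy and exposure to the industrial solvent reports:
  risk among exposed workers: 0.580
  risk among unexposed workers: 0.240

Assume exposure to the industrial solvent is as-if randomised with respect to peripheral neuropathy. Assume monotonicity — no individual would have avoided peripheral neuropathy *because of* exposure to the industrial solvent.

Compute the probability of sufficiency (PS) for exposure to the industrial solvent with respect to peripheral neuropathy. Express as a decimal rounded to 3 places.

Let p₁ = 0.58, p₀ = 0.24.
Under exogeneity and monotonicity, PS = (p₁ − p₀) / (1 − p₀).
PS = (0.58 − 0.24) / (1 − 0.24) = 0.34 / 0.76 ≈ 0.4474

PS ≈ 0.447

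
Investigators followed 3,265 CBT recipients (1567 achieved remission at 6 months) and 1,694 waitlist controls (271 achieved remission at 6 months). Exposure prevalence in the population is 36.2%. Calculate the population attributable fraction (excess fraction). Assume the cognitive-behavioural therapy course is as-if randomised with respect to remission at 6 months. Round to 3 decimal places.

p₁ = P(outcome | exposed) = 1567/3265 = 0.47994
p₀ = P(outcome | unexposed) = 271/1694 = 0.15998
Overall risk P(Y=1) = π·p₁ + (1−π)·p₀ = 0.362×0.47994 + 0.638×0.15998 = 0.2758.
Under exogeneity, PAF = [P(Y=1) − p₀] / P(Y=1).
PAF = (0.2758 − 0.15998) / 0.2758 ≈ 0.4200

PAF ≈ 0.420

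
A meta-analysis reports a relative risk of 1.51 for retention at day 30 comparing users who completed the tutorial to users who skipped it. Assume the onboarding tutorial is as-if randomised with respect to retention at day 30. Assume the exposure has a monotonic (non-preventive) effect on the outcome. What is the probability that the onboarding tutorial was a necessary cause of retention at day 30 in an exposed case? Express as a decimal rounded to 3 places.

Under exogeneity and monotonicity, PN = (RR − 1) / RR = 1 − 1/RR.
PN = (1.51 − 1) / 1.51 = 0.51 / 1.51 ≈ 0.3377

PN ≈ 0.338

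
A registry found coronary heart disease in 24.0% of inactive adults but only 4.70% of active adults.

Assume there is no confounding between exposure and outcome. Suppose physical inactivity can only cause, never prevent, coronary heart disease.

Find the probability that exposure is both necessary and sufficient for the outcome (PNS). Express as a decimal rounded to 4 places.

PNS ≈ 0.1930

p₁ = 0.24, p₀ = 0.047.
Under exogeneity and monotonicity, PNS = p₁ − p₀.
PNS = 0.24 − 0.047 = 0.193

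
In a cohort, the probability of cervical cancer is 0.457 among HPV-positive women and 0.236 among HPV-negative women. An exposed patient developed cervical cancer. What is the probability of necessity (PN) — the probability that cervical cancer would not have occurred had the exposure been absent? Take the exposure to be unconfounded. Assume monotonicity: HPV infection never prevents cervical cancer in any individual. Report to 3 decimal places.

PN ≈ 0.484

Let p₁ = 0.457, p₀ = 0.236.
Under exogeneity and monotonicity, PN = (p₁ − p₀) / p₁.
PN = (0.457 − 0.236) / 0.457 = 0.221 / 0.457 ≈ 0.4836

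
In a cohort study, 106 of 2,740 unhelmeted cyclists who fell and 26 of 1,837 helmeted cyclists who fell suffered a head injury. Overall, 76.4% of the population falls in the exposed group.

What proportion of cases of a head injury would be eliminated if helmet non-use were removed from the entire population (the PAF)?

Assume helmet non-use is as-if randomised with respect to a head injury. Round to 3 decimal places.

PAF ≈ 0.570

p₁ = P(outcome | exposed) = 106/2740 = 0.038686
p₀ = P(outcome | unexposed) = 26/1837 = 0.014154
Overall risk P(Y=1) = π·p₁ + (1−π)·p₀ = 0.764×0.038686 + 0.236×0.014154 = 0.032896.
Under exogeneity, PAF = [P(Y=1) − p₀] / P(Y=1).
PAF = (0.032896 − 0.014154) / 0.032896 ≈ 0.5698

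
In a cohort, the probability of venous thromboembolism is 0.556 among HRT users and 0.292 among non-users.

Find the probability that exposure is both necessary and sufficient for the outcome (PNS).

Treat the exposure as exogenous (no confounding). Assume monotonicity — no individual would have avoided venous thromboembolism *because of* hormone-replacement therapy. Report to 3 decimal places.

Let p₁ = 0.556, p₀ = 0.292.
Under exogeneity and monotonicity, PNS = p₁ − p₀.
PNS = 0.556 − 0.292 = 0.264

PNS ≈ 0.264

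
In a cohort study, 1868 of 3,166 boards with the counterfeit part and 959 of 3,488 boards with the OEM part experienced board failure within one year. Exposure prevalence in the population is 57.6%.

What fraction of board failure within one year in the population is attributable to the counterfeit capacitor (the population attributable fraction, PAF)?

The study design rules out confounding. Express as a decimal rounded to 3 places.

PAF ≈ 0.398

p₁ = P(outcome | exposed) = 1868/3166 = 0.59002
p₀ = P(outcome | unexposed) = 959/3488 = 0.27494
Overall risk P(Y=1) = π·p₁ + (1−π)·p₀ = 0.576×0.59002 + 0.424×0.27494 = 0.45643.
Under exogeneity, PAF = [P(Y=1) − p₀] / P(Y=1).
PAF = (0.45643 − 0.27494) / 0.45643 ≈ 0.3976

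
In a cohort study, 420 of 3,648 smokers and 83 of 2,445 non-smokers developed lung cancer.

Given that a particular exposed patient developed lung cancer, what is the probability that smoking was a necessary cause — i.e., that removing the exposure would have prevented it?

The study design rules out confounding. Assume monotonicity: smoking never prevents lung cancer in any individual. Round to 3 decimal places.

PN ≈ 0.705

p₁ = P(outcome | exposed) = 420/3648 = 0.11513
p₀ = P(outcome | unexposed) = 83/2445 = 0.033947
Under exogeneity and monotonicity, PN = (p₁ − p₀) / p₁.
PN = (0.11513 − 0.033947) / 0.11513 = 0.081185 / 0.11513 ≈ 0.7051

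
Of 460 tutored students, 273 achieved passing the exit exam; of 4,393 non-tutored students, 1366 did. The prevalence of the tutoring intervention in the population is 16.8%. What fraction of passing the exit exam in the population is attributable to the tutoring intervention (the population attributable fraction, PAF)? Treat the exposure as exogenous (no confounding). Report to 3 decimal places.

PAF ≈ 0.132

p₁ = P(outcome | exposed) = 273/460 = 0.59348
p₀ = P(outcome | unexposed) = 1366/4393 = 0.31095
Overall risk P(Y=1) = π·p₁ + (1−π)·p₀ = 0.168×0.59348 + 0.832×0.31095 = 0.35841.
Under exogeneity, PAF = [P(Y=1) − p₀] / P(Y=1).
PAF = (0.35841 − 0.31095) / 0.35841 ≈ 0.1324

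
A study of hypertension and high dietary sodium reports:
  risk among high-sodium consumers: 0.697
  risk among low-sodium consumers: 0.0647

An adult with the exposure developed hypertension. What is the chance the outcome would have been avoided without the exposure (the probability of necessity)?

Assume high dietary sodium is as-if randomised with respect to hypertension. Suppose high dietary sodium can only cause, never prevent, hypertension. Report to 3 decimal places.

PN ≈ 0.907

Let p₁ = 0.697, p₀ = 0.0647.
Under exogeneity and monotonicity, PN = (p₁ − p₀) / p₁.
PN = (0.697 − 0.0647) / 0.697 = 0.6323 / 0.697 ≈ 0.9072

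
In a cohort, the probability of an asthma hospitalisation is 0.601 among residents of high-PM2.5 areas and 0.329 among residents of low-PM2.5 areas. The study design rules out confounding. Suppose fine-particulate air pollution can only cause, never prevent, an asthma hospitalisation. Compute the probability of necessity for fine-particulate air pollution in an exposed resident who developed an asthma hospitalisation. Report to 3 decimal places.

PN ≈ 0.453

Let p₁ = 0.601, p₀ = 0.329.
Under exogeneity and monotonicity, PN = (p₁ − p₀) / p₁.
PN = (0.601 − 0.329) / 0.601 = 0.272 / 0.601 ≈ 0.4526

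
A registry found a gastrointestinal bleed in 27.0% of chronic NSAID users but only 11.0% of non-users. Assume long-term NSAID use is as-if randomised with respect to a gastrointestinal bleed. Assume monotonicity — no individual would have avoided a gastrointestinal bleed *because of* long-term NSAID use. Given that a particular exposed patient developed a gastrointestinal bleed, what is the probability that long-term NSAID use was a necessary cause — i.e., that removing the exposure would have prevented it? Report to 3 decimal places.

PN ≈ 0.593

p₁ = 0.27, p₀ = 0.11.
Under exogeneity and monotonicity, PN = (p₁ − p₀) / p₁.
PN = (0.27 − 0.11) / 0.27 = 0.16 / 0.27 ≈ 0.5926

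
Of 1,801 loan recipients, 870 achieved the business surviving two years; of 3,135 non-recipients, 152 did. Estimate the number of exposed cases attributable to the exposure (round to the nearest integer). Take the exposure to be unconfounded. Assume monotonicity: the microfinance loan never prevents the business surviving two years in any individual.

p₁ = P(outcome | exposed) = 870/1801 = 0.48306
p₀ = P(outcome | unexposed) = 152/3135 = 0.048485
PN = (p₁ − p₀)/p₁ = (0.48306 − 0.048485) / 0.48306 ≈ 0.89963.
Attributable cases ≈ PN × (exposed cases) = 0.89963 × 870 ≈ 782.68.

about 783 cases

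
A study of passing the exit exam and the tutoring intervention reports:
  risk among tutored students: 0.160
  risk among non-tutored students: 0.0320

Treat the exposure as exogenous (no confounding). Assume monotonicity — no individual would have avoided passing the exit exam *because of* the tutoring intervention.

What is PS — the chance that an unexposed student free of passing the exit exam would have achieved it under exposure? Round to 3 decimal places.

Let p₁ = 0.16, p₀ = 0.032.
Under exogeneity and monotonicity, PS = (p₁ − p₀) / (1 − p₀).
PS = (0.16 − 0.032) / (1 − 0.032) = 0.128 / 0.968 ≈ 0.1322

PS ≈ 0.132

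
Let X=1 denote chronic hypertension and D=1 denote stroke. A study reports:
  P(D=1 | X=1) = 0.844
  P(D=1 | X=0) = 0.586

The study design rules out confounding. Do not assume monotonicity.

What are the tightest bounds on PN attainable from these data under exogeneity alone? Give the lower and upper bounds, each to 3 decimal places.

0.306 ≤ PN ≤ 0.491

Let p₁ = 0.844, p₀ = 0.586.
Under exogeneity alone the bounds on PN are max{0,(p₁−p₀)/p₁} ≤ PN ≤ min{1,(1−p₀)/p₁}.
  lower = (p₁ − p₀)/p₁ = 0.258 / 0.844 ≈ 0.3057
  upper = min{1, (1 − p₀)/p₁} = 0.414 / 0.844 ≈ 0.4905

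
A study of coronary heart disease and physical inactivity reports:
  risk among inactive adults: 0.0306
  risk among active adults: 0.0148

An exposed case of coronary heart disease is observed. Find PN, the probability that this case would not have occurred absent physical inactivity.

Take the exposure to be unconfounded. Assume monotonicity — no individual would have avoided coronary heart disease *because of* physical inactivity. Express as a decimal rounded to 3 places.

Let p₁ = 0.0306, p₀ = 0.0148.
Under exogeneity and monotonicity, PN = (p₁ − p₀) / p₁.
PN = (0.0306 − 0.0148) / 0.0306 = 0.0158 / 0.0306 ≈ 0.5163

PN ≈ 0.516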